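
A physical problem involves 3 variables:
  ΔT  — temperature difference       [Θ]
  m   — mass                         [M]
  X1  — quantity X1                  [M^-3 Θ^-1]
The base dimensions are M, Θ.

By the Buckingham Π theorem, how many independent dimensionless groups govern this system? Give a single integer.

1

Exponent matrix [M,Θ] × [ΔT,m,X1]:
  M: [ 0  1 -3]
  Θ: [ 1  0 -1]
RREF → pivots at {ΔT,m} ⇒ r = 2
Π count = n − r = 3 − 2 = 1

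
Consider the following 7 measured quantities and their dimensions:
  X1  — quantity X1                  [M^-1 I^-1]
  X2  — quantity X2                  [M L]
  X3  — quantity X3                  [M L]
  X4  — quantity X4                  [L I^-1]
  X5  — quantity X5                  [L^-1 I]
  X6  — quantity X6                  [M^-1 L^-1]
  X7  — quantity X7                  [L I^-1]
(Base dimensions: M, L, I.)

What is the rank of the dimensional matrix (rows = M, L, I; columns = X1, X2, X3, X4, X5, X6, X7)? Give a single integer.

2

Write exponents as rows M,L,I / cols X1,X2,X3,X4,X5,X6,X7:
  M: [-1  1  1  0  0 -1  0]
  L: [ 0  1  1  1 -1 -1  1]
  I: [-1  0  0 -1  1  0 -1]
RREF → pivots at {X1,X2} ⇒ r = 2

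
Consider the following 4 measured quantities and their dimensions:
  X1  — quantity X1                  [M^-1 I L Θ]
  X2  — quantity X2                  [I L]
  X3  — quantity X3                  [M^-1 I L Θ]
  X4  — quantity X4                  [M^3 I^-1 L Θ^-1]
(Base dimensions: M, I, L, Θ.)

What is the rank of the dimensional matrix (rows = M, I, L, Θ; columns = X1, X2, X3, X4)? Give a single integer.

Exponent matrix [M,I,L,Θ] × [X1,X2,X3,X4]:
  M: [-1  0 -1  3]
  I: [ 1  1  1 -1]
  L: [ 1  1  1  1]
  Θ: [ 1  0  1 -1]
RREF → pivots at {X1,X2,X4} ⇒ r = 3

3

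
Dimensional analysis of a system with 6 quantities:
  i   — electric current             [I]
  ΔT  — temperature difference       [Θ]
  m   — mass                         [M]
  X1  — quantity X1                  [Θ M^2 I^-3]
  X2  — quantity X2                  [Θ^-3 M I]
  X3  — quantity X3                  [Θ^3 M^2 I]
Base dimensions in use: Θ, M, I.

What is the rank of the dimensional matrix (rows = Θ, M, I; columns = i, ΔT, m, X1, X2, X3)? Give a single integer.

3

Exponent matrix [Θ,M,I] × [i,ΔT,m,X1,X2,X3]:
  Θ: [ 0  1  0  1 -3  3]
  M: [ 0  0  1  2  1  2]
  I: [ 1  0  0 -3  1  1]
Row reduction gives pivot columns i,ΔT,m; rank = 3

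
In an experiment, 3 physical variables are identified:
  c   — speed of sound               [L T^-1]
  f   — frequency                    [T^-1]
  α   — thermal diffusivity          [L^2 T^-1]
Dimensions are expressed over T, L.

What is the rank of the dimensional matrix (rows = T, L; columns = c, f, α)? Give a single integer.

2

Dimensional matrix (T×L by c×f×α):
  T: [-1 -1 -1]
  L: [ 1  0  2]
Echelon form has 2 nonzero rows (pivots: c,f)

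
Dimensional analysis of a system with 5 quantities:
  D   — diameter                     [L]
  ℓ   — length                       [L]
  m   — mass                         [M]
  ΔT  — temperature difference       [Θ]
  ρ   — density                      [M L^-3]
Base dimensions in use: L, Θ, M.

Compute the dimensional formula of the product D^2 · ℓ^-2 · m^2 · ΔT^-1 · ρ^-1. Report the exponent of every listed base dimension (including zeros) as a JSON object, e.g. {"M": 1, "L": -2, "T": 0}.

{"L": 3, "Θ": -1, "M": 1}

Dimensional matrix (L×Θ×M by D×ℓ×m×ΔT×ρ):
  L: [ 1  1  0  0 -3]
  Θ: [ 0  0  0  1  0]
  M: [ 0  0  1  0  1]
  [L]: (2)·1+(-2)·1+(2)·0+(-1)·0+(-1)·-3 = 3
  [Θ]: (2)·0+(-2)·0+(2)·0+(-1)·1+(-1)·0 = -1
  [M]: (2)·0+(-2)·0+(2)·1+(-1)·0+(-1)·1 = 1
⇒ L^3 Θ^-1 M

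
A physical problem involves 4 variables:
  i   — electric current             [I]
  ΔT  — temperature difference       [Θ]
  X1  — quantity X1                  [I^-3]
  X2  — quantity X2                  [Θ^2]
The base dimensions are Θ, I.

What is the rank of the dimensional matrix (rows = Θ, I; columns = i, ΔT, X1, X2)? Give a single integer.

Exponent matrix [Θ,I] × [i,ΔT,X1,X2]:
  Θ: [ 0  1  0  2]
  I: [ 1  0 -3  0]
Echelon form has 2 nonzero rows (pivots: i,ΔT)

2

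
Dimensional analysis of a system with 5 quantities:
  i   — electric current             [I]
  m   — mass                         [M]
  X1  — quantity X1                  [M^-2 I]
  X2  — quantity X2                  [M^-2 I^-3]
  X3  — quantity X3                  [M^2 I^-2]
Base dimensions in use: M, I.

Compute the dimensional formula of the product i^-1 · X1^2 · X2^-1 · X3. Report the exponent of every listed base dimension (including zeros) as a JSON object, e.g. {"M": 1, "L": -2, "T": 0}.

{"M": 0, "I": 2}

Write exponents as rows M,I / cols i,m,X1,X2,X3:
  M: [ 0  1 -2 -2  2]
  I: [ 1  0  1 -3 -2]
  [M]: (-1)·0+(2)·-2+(-1)·-2+(1)·2 = 0
  [I]: (-1)·1+(2)·1+(-1)·-3+(1)·-2 = 2
⇒ I^2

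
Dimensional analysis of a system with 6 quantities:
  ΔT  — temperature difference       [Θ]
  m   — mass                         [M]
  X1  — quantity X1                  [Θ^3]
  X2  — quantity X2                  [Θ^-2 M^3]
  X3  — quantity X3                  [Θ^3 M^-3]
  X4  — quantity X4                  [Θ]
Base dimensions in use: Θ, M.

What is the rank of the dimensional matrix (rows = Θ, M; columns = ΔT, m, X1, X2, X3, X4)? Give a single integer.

Dimensional matrix (Θ×M by ΔT×m×X1×X2×X3×X4):
  Θ: [ 1  0  3 -2  3  1]
  M: [ 0  1  0  3 -3  0]
RREF → pivots at {ΔT,m} ⇒ r = 2

2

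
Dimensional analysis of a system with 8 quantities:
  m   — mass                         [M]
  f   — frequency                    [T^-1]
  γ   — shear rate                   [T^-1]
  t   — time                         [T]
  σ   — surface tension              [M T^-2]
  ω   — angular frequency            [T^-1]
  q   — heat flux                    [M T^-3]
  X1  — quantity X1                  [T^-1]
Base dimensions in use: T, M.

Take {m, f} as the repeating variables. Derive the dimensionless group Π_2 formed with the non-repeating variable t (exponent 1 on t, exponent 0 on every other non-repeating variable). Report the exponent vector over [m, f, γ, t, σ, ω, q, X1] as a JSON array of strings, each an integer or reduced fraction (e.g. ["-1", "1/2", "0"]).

["0", "1", "0", "1", "0", "0", "0", "0"]

Dimensional matrix (T×M by m×f×γ×t×σ×ω×q×X1):
  T: [ 0 -1 -1  1 -2 -1 -3 -1]
  M: [ 1  0  0  0  1  0  1  0]
RREF → pivots at {m,f} ⇒ r = 2
Repeat: m,f; free: γ,t,σ,ω,q,X1
RREF:
  r0: [   1    0    0    0    1    0    1    0]
  r1: [   0    1    1   -1    2    1    3    1]
Fix exponent of t at 1, γ at 0, σ at 0, ω at 0, q at 0, X1 at 0; solve each RREF row for its pivot's exponent:
  r0: exp(m) + (0)·1 = 0 ⇒ exp(m) = 0
  r1: exp(f) + (-1)·1 = 0 ⇒ exp(f) = 1
Π_2 = f · t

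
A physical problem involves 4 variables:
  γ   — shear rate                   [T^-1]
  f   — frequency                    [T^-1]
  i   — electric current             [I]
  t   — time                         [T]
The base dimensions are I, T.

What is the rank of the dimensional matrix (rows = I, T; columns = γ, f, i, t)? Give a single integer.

2

Exponent matrix [I,T] × [γ,f,i,t]:
  I: [ 0  0  1  0]
  T: [-1 -1  0  1]
Row reduction gives pivot columns γ,i; rank = 2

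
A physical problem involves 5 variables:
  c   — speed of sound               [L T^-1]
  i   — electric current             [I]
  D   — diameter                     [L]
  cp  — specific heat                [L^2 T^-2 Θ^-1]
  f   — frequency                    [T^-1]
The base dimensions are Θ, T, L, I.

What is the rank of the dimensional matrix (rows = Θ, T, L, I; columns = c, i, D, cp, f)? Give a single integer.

4

Exponent matrix [Θ,T,L,I] × [c,i,D,cp,f]:
  Θ: [ 0  0  0 -1  0]
  T: [-1  0  0 -2 -1]
  L: [ 1  0  1  2  0]
  I: [ 0  1  0  0  0]
RREF → pivots at {c,i,D,cp} ⇒ r = 4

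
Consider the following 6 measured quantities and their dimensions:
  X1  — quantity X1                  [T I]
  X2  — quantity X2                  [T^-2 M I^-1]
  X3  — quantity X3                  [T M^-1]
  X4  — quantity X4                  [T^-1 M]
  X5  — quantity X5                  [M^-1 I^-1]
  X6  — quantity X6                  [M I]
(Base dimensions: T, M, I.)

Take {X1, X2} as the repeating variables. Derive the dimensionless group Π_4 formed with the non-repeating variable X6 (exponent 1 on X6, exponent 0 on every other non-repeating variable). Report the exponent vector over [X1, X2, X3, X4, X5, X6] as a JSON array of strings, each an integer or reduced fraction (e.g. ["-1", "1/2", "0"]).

Dimensional matrix (T×M×I by X1×X2×X3×X4×X5×X6):
  T: [ 1 -2  1 -1  0  0]
  M: [ 0  1 -1  1 -1  1]
  I: [ 1 -1  0  0 -1  1]
Echelon form has 2 nonzero rows (pivots: X1,X2)
Repeat: X1,X2; free: X3,X4,X5,X6
RREF:
  r0: [   1    0   -1    1   -2    2]
  r1: [   0    1   -1    1   -1    1]
  r2: [   0    0    0    0    0    0]
Fix exponent of X6 at 1, X3 at 0, X4 at 0, X5 at 0; solve each RREF row for its pivot's exponent:
  r0: exp(X1) + (2)·1 = 0 ⇒ exp(X1) = -2
  r1: exp(X2) + (1)·1 = 0 ⇒ exp(X2) = -1
Π_4 = X1^-2 · X2^-1 · X6

["-2", "-1", "0", "0", "0", "1"]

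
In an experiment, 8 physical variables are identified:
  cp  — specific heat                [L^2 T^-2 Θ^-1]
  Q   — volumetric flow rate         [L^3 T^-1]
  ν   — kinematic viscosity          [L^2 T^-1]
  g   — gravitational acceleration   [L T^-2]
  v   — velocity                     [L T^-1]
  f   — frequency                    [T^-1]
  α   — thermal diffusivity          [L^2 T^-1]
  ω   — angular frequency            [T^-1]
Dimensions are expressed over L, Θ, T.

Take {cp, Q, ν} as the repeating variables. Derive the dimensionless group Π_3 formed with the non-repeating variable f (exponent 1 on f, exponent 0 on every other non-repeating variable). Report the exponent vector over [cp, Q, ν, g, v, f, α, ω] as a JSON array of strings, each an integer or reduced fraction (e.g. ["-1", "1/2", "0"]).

Dimensional matrix (L×Θ×T by cp×Q×ν×g×v×f×α×ω):
  L: [ 2  3  2  1  1  0  2  0]
  Θ: [-1  0  0  0  0  0  0  0]
  T: [-2 -1 -1 -2 -1 -1 -1 -1]
Row reduction gives pivot columns cp,Q,ν; rank = 3
Repeat: cp,Q,ν; free: g,v,f,α,ω
RREF:
  r0: [   1    0    0    0    0    0    0    0]
  r1: [   0    1    0   -3   -1   -2    0   -2]
  r2: [   0    0    1    5    2    3    1    3]
Fix exponent of f at 1, g at 0, v at 0, α at 0, ω at 0; solve each RREF row for its pivot's exponent:
  r0: exp(cp) + (0)·1 = 0 ⇒ exp(cp) = 0
  r1: exp(Q) + (-2)·1 = 0 ⇒ exp(Q) = 2
  r2: exp(ν) + (3)·1 = 0 ⇒ exp(ν) = -3
Π_3 = Q^2 · ν^-3 · f

["0", "2", "-3", "0", "0", "1", "0", "0"]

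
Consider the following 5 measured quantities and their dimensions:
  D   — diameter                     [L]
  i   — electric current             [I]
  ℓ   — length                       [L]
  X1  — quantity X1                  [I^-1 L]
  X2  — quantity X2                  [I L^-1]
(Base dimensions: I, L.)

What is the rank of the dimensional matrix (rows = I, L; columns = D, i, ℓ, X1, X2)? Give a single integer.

2

Write exponents as rows I,L / cols D,i,ℓ,X1,X2:
  I: [ 0  1  0 -1  1]
  L: [ 1  0  1  1 -1]
Row reduction gives pivot columns D,i; rank = 2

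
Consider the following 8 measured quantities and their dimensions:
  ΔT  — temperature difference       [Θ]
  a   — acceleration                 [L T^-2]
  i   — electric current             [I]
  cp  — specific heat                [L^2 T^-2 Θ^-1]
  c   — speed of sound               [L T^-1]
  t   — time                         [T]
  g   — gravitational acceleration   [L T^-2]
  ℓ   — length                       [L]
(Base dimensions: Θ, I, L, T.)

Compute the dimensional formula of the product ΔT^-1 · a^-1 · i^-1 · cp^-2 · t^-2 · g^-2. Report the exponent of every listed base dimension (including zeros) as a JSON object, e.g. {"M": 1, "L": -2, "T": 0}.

Write exponents as rows Θ,I,L,T / cols ΔT,a,i,cp,c,t,g,ℓ:
  Θ: [ 1  0  0 -1  0  0  0  0]
  I: [ 0  0  1  0  0  0  0  0]
  L: [ 0  1  0  2  1  0  1  1]
  T: [ 0 -2  0 -2 -1  1 -2  0]
  [Θ]: (-1)·1+(-1)·0+(-1)·0+(-2)·-1+(-2)·0+(-2)·0 = 1
  [I]: (-1)·0+(-1)·0+(-1)·1+(-2)·0+(-2)·0+(-2)·0 = -1
  [L]: (-1)·0+(-1)·1+(-1)·0+(-2)·2+(-2)·0+(-2)·1 = -7
  [T]: (-1)·0+(-1)·-2+(-1)·0+(-2)·-2+(-2)·1+(-2)·-2 = 8
⇒ Θ I^-1 L^-7 T^8

{"Θ": 1, "I": -1, "L": -7, "T": 8}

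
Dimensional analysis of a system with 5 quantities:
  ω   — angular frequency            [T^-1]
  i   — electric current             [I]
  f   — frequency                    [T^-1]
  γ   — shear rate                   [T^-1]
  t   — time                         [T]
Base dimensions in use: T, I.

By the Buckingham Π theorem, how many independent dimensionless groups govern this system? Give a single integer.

Dimensional matrix (T×I by ω×i×f×γ×t):
  T: [-1  0 -1 -1  1]
  I: [ 0  1  0  0  0]
Row reduction gives pivot columns ω,i; rank = 2
5 vars − rank 2 = 3 Π groups

3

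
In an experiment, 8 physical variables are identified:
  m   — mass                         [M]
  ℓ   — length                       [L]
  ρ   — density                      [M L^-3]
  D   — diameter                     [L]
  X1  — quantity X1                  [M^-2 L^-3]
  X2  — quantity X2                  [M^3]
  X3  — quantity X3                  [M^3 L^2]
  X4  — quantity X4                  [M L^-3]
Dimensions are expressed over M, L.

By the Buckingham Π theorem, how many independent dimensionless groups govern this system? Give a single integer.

6

Dimensional matrix (M×L by m×ℓ×ρ×D×X1×X2×X3×X4):
  M: [ 1  0  1  0 -2  3  3  1]
  L: [ 0  1 -3  1 -3  0  2 -3]
Echelon form has 2 nonzero rows (pivots: m,ℓ)
n=8, r=2 ⇒ 6 dimensionless groups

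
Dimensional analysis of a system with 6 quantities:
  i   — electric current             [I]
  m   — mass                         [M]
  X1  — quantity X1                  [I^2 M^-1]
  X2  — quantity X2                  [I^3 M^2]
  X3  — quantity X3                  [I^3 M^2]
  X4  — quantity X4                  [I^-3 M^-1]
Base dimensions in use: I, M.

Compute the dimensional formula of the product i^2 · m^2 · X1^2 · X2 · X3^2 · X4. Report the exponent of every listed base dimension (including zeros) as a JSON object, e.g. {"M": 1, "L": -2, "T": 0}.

Dimensional matrix (I×M by i×m×X1×X2×X3×X4):
  I: [ 1  0  2  3  3 -3]
  M: [ 0  1 -1  2  2 -1]
  [I]: (2)·1+(2)·0+(2)·2+(1)·3+(2)·3+(1)·-3 = 12
  [M]: (2)·0+(2)·1+(2)·-1+(1)·2+(2)·2+(1)·-1 = 5
⇒ I^12 M^5

{"I": 12, "M": 5}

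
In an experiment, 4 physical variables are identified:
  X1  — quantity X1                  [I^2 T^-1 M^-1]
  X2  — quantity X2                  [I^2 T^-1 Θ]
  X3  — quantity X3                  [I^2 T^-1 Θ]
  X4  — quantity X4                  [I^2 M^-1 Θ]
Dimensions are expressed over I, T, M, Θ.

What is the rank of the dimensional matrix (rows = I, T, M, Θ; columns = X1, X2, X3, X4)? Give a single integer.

3

Write exponents as rows I,T,M,Θ / cols X1,X2,X3,X4:
  I: [ 2  2  2  2]
  T: [-1 -1 -1  0]
  M: [-1  0  0 -1]
  Θ: [ 0  1  1  1]
Echelon form has 3 nonzero rows (pivots: X1,X2,X4)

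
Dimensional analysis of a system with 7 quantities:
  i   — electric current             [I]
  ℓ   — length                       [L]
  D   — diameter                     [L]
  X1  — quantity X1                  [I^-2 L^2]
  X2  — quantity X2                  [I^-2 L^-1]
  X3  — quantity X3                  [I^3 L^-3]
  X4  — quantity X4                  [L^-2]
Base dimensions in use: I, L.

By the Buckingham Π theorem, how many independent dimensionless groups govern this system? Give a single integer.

5

Exponent matrix [I,L] × [i,ℓ,D,X1,X2,X3,X4]:
  I: [ 1  0  0 -2 -2  3  0]
  L: [ 0  1  1  2 -1 -3 -2]
Row reduction gives pivot columns i,ℓ; rank = 2
7 vars − rank 2 = 5 Π groups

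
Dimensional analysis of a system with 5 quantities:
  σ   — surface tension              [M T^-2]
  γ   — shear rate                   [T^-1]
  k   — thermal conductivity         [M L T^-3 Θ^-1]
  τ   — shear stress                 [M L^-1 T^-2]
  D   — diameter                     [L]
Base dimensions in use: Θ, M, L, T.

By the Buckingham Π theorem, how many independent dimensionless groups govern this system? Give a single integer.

Exponent matrix [Θ,M,L,T] × [σ,γ,k,τ,D]:
  Θ: [ 0  0 -1  0  0]
  M: [ 1  0  1  1  0]
  L: [ 0  0  1 -1  1]
  T: [-2 -1 -3 -2  0]
RREF → pivots at {σ,γ,k,τ} ⇒ r = 4
n=5, r=4 ⇒ 1 dimensionless group

1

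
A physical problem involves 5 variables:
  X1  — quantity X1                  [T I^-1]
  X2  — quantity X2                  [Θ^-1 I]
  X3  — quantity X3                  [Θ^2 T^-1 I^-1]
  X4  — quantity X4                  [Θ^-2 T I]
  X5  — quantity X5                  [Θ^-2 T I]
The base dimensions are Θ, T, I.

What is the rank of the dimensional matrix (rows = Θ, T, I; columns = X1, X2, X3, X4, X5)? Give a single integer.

Dimensional matrix (Θ×T×I by X1×X2×X3×X4×X5):
  Θ: [ 0 -1  2 -2 -2]
  T: [ 1  0 -1  1  1]
  I: [-1  1 -1  1  1]
RREF → pivots at {X1,X2} ⇒ r = 2

2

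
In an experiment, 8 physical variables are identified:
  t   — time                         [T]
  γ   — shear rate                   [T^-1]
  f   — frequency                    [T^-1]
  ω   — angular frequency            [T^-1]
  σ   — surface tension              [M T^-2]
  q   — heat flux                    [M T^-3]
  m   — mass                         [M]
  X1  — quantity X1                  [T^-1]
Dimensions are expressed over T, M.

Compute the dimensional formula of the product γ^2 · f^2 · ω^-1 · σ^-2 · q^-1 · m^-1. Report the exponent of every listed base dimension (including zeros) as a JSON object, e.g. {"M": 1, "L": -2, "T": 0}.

{"T": 4, "M": -4}

Write exponents as rows T,M / cols t,γ,f,ω,σ,q,m,X1:
  T: [ 1 -1 -1 -1 -2 -3  0 -1]
  M: [ 0  0  0  0  1  1  1  0]
  [T]: (2)·-1+(2)·-1+(-1)·-1+(-2)·-2+(-1)·-3+(-1)·0 = 4
  [M]: (2)·0+(2)·0+(-1)·0+(-2)·1+(-1)·1+(-1)·1 = -4
⇒ T^4 M^-4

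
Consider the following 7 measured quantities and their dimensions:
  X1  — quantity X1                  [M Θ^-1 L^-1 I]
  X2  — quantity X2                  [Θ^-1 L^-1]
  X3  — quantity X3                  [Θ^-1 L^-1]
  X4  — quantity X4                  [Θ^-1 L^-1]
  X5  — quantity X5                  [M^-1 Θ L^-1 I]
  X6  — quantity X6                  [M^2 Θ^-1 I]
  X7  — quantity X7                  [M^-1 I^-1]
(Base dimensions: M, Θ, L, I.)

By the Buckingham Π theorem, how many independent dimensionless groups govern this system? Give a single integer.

Exponent matrix [M,Θ,L,I] × [X1,X2,X3,X4,X5,X6,X7]:
  M: [ 1  0  0  0 -1  2 -1]
  Θ: [-1 -1 -1 -1  1 -1  0]
  L: [-1 -1 -1 -1 -1  0  0]
  I: [ 1  0  0  0  1  1 -1]
Echelon form has 3 nonzero rows (pivots: X1,X2,X5)
7 vars − rank 3 = 4 Π groups

4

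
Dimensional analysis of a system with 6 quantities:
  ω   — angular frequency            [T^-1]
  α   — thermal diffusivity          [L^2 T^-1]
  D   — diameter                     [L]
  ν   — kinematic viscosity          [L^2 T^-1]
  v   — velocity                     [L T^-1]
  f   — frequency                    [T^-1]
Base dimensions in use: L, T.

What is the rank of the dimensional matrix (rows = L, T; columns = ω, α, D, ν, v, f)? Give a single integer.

Exponent matrix [L,T] × [ω,α,D,ν,v,f]:
  L: [ 0  2  1  2  1  0]
  T: [-1 -1  0 -1 -1 -1]
Row reduction gives pivot columns ω,α; rank = 2

2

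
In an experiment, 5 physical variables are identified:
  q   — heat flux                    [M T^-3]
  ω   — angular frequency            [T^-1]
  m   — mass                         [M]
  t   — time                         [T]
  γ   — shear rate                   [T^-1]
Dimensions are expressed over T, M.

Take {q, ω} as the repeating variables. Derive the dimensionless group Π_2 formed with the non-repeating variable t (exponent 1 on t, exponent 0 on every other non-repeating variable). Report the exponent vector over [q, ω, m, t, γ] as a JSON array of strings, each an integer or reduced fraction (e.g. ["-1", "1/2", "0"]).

["0", "1", "0", "1", "0"]

Write exponents as rows T,M / cols q,ω,m,t,γ:
  T: [-3 -1  0  1 -1]
  M: [ 1  0  1  0  0]
Echelon form has 2 nonzero rows (pivots: q,ω)
Repeat: q,ω; free: m,t,γ
RREF:
  r0: [   1    0    1    0    0]
  r1: [   0    1   -3   -1    1]
Fix exponent of t at 1, m at 0, γ at 0; solve each RREF row for its pivot's exponent:
  r0: exp(q) + (0)·1 = 0 ⇒ exp(q) = 0
  r1: exp(ω) + (-1)·1 = 0 ⇒ exp(ω) = 1
Π_2 = ω · t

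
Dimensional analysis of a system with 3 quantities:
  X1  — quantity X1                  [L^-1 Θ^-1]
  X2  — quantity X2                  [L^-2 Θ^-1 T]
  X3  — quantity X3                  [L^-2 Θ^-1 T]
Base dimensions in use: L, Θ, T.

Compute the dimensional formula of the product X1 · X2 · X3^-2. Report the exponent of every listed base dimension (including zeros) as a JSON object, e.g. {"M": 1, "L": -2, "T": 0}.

Dimensional matrix (L×Θ×T by X1×X2×X3):
  L: [-1 -2 -2]
  Θ: [-1 -1 -1]
  T: [ 0  1  1]
  [L]: (1)·-1+(1)·-2+(-2)·-2 = 1
  [Θ]: (1)·-1+(1)·-1+(-2)·-1 = 0
  [T]: (1)·0+(1)·1+(-2)·1 = -1
⇒ L T^-1

{"L": 1, "Θ": 0, "T": -1}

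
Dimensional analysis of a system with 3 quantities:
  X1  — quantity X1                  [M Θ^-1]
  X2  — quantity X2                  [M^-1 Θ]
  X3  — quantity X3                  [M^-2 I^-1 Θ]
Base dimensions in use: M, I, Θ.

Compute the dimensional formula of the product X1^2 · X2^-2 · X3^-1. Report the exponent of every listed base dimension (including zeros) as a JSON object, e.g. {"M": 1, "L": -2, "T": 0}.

{"M": 6, "I": 1, "Θ": -5}

Dimensional matrix (M×I×Θ by X1×X2×X3):
  M: [ 1 -1 -2]
  I: [ 0  0 -1]
  Θ: [-1  1  1]
  [M]: (2)·1+(-2)·-1+(-1)·-2 = 6
  [I]: (2)·0+(-2)·0+(-1)·-1 = 1
  [Θ]: (2)·-1+(-2)·1+(-1)·1 = -5
⇒ M^6 I Θ^-5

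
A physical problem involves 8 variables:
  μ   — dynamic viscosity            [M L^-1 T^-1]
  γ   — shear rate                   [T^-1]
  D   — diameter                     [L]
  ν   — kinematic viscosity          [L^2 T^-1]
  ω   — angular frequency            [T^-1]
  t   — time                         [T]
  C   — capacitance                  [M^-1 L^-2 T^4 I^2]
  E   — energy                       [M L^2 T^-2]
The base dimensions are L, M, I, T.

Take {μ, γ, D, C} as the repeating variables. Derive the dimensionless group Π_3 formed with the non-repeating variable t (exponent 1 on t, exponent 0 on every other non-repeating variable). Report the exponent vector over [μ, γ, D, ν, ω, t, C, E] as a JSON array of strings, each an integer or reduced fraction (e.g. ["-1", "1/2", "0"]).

["0", "1", "0", "0", "0", "1", "0", "0"]

Exponent matrix [L,M,I,T] × [μ,γ,D,ν,ω,t,C,E]:
  L: [-1  0  1  2  0  0 -2  2]
  M: [ 1  0  0  0  0  0 -1  1]
  I: [ 0  0  0  0  0  0  2  0]
  T: [-1 -1  0 -1 -1  1  4 -2]
RREF → pivots at {μ,γ,D,C} ⇒ r = 4
Repeat: μ,γ,D,C; free: ν,ω,t,E
RREF:
  r0: [   1    0    0    0    0    0    0    1]
  r1: [   0    1    0    1    1   -1    0    1]
  r2: [   0    0    1    2    0    0    0    3]
  r3: [   0    0    0    0    0    0    1    0]
Fix exponent of t at 1, ν at 0, ω at 0, E at 0; solve each RREF row for its pivot's exponent:
  r0: exp(μ) + (0)·1 = 0 ⇒ exp(μ) = 0
  r1: exp(γ) + (-1)·1 = 0 ⇒ exp(γ) = 1
  r2: exp(D) + (0)·1 = 0 ⇒ exp(D) = 0
  r3: exp(C) + (0)·1 = 0 ⇒ exp(C) = 0
Π_3 = γ · t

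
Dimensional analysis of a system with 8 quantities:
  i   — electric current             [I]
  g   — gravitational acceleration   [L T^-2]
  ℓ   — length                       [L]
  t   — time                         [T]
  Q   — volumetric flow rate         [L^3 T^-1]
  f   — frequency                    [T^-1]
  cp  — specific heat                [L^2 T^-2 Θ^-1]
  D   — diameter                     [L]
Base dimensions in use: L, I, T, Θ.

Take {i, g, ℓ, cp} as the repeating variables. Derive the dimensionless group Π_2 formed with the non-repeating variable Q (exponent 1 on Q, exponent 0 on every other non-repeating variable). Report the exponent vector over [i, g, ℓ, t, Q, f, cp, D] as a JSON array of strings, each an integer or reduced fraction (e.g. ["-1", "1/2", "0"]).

Exponent matrix [L,I,T,Θ] × [i,g,ℓ,t,Q,f,cp,D]:
  L: [ 0  1  1  0  3  0  2  1]
  I: [ 1  0  0  0  0  0  0  0]
  T: [ 0 -2  0  1 -1 -1 -2  0]
  Θ: [ 0  0  0  0  0  0 -1  0]
Row reduction gives pivot columns i,g,ℓ,cp; rank = 4
Repeat: i,g,ℓ,cp; free: t,Q,f,D
RREF:
  r0: [   1    0    0    0    0    0    0    0]
  r1: [   0    1    0 -1/2  1/2  1/2    0    0]
  r2: [   0    0    1  1/2  5/2 -1/2    0    1]
  r3: [   0    0    0    0    0    0    1    0]
Fix exponent of Q at 1, t at 0, f at 0, D at 0; solve each RREF row for its pivot's exponent:
  r0: exp(i) + (0)·1 = 0 ⇒ exp(i) = 0
  r1: exp(g) + (1/2)·1 = 0 ⇒ exp(g) = -1/2
  r2: exp(ℓ) + (5/2)·1 = 0 ⇒ exp(ℓ) = -5/2
  r3: exp(cp) + (0)·1 = 0 ⇒ exp(cp) = 0
Π_2 = g^(-1/2) · ℓ^(-5/2) · Q

["0", "-1/2", "-5/2", "0", "1", "0", "0", "0"]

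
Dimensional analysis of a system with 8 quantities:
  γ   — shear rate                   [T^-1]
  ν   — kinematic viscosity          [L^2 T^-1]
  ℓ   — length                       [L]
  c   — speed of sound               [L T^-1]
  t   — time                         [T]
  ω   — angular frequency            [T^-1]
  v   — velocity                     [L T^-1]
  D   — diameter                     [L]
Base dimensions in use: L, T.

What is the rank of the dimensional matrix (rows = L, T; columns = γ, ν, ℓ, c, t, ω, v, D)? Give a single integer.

2

Write exponents as rows L,T / cols γ,ν,ℓ,c,t,ω,v,D:
  L: [ 0  2  1  1  0  0  1  1]
  T: [-1 -1  0 -1  1 -1 -1  0]
Row reduction gives pivot columns γ,ν; rank = 2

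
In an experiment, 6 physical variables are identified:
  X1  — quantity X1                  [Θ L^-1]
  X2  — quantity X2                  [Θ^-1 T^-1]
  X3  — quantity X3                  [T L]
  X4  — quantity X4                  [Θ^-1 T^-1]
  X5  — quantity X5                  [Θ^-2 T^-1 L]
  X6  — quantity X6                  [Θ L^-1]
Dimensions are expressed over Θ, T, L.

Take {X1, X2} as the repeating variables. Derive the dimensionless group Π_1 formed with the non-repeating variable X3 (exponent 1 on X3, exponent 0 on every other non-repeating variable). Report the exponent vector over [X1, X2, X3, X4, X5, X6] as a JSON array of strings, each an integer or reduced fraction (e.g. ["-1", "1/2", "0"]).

["1", "1", "1", "0", "0", "0"]

Dimensional matrix (Θ×T×L by X1×X2×X3×X4×X5×X6):
  Θ: [ 1 -1  0 -1 -2  1]
  T: [ 0 -1  1 -1 -1  0]
  L: [-1  0  1  0  1 -1]
RREF → pivots at {X1,X2} ⇒ r = 2
Pivot set = {X1,X2}, free = {X3,X4,X5,X6}
RREF:
  r0: [   1    0   -1    0   -1    1]
  r1: [   0    1   -1    1    1    0]
  r2: [   0    0    0    0    0    0]
Fix exponent of X3 at 1, X4 at 0, X5 at 0, X6 at 0; solve each RREF row for its pivot's exponent:
  r0: exp(X1) + (-1)·1 = 0 ⇒ exp(X1) = 1
  r1: exp(X2) + (-1)·1 = 0 ⇒ exp(X2) = 1
Π_1 = X1 · X2 · X3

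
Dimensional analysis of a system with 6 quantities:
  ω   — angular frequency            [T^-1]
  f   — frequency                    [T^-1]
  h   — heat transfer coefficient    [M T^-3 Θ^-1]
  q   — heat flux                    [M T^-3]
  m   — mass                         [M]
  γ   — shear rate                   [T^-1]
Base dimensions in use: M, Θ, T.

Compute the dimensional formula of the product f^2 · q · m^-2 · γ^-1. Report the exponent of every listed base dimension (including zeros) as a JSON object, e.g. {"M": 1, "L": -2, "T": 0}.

{"M": -1, "Θ": 0, "T": -4}

Dimensional matrix (M×Θ×T by ω×f×h×q×m×γ):
  M: [ 0  0  1  1  1  0]
  Θ: [ 0  0 -1  0  0  0]
  T: [-1 -1 -3 -3  0 -1]
  [M]: (2)·0+(1)·1+(-2)·1+(-1)·0 = -1
  [Θ]: (2)·0+(1)·0+(-2)·0+(-1)·0 = 0
  [T]: (2)·-1+(1)·-3+(-2)·0+(-1)·-1 = -4
⇒ M^-1 T^-4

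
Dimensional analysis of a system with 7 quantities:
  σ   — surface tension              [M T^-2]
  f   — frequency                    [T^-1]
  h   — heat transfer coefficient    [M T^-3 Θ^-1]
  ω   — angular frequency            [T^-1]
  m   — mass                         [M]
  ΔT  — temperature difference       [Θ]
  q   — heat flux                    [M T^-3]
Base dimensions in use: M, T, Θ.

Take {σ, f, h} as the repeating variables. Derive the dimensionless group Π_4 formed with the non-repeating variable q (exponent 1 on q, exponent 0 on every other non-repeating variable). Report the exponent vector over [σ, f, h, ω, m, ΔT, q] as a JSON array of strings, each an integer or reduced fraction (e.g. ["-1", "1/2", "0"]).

Write exponents as rows M,T,Θ / cols σ,f,h,ω,m,ΔT,q:
  M: [ 1  0  1  0  1  0  1]
  T: [-2 -1 -3 -1  0  0 -3]
  Θ: [ 0  0 -1  0  0  1  0]
Echelon form has 3 nonzero rows (pivots: σ,f,h)
Repeat: σ,f,h; free: ω,m,ΔT,q
RREF:
  r0: [   1    0    0    0    1    1    1]
  r1: [   0    1    0    1   -2    1    1]
  r2: [   0    0    1    0    0   -1    0]
Fix exponent of q at 1, ω at 0, m at 0, ΔT at 0; solve each RREF row for its pivot's exponent:
  r0: exp(σ) + (1)·1 = 0 ⇒ exp(σ) = -1
  r1: exp(f) + (1)·1 = 0 ⇒ exp(f) = -1
  r2: exp(h) + (0)·1 = 0 ⇒ exp(h) = 0
Π_4 = σ^-1 · f^-1 · q

["-1", "-1", "0", "0", "0", "0", "1"]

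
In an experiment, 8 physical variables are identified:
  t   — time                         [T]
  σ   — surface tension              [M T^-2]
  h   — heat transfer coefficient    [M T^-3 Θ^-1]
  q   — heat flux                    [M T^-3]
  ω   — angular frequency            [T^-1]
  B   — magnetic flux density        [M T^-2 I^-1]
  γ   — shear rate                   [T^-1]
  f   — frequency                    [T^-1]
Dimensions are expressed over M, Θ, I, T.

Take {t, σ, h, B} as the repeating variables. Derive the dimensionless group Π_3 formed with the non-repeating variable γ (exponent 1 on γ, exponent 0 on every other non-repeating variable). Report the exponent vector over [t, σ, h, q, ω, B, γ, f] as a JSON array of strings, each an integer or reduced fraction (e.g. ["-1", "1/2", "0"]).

["1", "0", "0", "0", "0", "0", "1", "0"]

Dimensional matrix (M×Θ×I×T by t×σ×h×q×ω×B×γ×f):
  M: [ 0  1  1  1  0  1  0  0]
  Θ: [ 0  0 -1  0  0  0  0  0]
  I: [ 0  0  0  0  0 -1  0  0]
  T: [ 1 -2 -3 -3 -1 -2 -1 -1]
Echelon form has 4 nonzero rows (pivots: t,σ,h,B)
Pivot set = {t,σ,h,B}, free = {q,ω,γ,f}
RREF:
  r0: [   1    0    0   -1   -1    0   -1   -1]
  r1: [   0    1    0    1    0    0    0    0]
  r2: [   0    0    1    0    0    0    0    0]
  r3: [   0    0    0    0    0    1    0    0]
Fix exponent of γ at 1, q at 0, ω at 0, f at 0; solve each RREF row for its pivot's exponent:
  r0: exp(t) + (-1)·1 = 0 ⇒ exp(t) = 1
  r1: exp(σ) + (0)·1 = 0 ⇒ exp(σ) = 0
  r2: exp(h) + (0)·1 = 0 ⇒ exp(h) = 0
  r3: exp(B) + (0)·1 = 0 ⇒ exp(B) = 0
Π_3 = t · γ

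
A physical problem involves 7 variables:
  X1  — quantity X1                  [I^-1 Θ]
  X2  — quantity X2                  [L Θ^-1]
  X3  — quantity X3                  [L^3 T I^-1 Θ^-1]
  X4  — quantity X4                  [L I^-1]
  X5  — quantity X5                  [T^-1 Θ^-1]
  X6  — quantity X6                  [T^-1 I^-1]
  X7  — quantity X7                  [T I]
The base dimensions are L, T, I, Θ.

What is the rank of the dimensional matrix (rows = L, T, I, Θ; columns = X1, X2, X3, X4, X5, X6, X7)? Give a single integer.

Exponent matrix [L,T,I,Θ] × [X1,X2,X3,X4,X5,X6,X7]:
  L: [ 0  1  3  1  0  0  0]
  T: [ 0  0  1  0 -1 -1  1]
  I: [-1  0 -1 -1  0 -1  1]
  Θ: [ 1 -1 -1  0 -1  0  0]
Row reduction gives pivot columns X1,X2,X3; rank = 3

3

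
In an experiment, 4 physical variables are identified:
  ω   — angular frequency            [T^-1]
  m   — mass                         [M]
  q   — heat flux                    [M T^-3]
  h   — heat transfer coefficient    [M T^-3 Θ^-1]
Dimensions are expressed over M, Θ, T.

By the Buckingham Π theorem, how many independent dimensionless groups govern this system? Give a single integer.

1

Exponent matrix [M,Θ,T] × [ω,m,q,h]:
  M: [ 0  1  1  1]
  Θ: [ 0  0  0 -1]
  T: [-1  0 -3 -3]
Echelon form has 3 nonzero rows (pivots: ω,m,h)
n=4, r=3 ⇒ 1 dimensionless group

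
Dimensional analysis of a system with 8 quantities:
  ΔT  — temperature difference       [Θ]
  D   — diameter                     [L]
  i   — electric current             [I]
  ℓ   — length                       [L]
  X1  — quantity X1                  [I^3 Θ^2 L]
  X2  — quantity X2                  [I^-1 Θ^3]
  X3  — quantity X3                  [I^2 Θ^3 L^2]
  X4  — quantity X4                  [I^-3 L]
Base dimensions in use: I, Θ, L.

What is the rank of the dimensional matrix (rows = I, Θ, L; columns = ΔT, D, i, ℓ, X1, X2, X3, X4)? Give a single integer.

3

Write exponents as rows I,Θ,L / cols ΔT,D,i,ℓ,X1,X2,X3,X4:
  I: [ 0  0  1  0  3 -1  2 -3]
  Θ: [ 1  0  0  0  2  3  3  0]
  L: [ 0  1  0  1  1  0  2  1]
RREF → pivots at {ΔT,D,i} ⇒ r = 3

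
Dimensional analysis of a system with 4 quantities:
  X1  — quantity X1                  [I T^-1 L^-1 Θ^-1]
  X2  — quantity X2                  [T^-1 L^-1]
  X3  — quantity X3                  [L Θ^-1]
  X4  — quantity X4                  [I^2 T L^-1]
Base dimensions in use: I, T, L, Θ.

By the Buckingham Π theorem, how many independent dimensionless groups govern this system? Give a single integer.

1

Dimensional matrix (I×T×L×Θ by X1×X2×X3×X4):
  I: [ 1  0  0  2]
  T: [-1 -1  0  1]
  L: [-1 -1  1 -1]
  Θ: [-1  0 -1  0]
RREF → pivots at {X1,X2,X3} ⇒ r = 3
n=4, r=3 ⇒ 1 dimensionless group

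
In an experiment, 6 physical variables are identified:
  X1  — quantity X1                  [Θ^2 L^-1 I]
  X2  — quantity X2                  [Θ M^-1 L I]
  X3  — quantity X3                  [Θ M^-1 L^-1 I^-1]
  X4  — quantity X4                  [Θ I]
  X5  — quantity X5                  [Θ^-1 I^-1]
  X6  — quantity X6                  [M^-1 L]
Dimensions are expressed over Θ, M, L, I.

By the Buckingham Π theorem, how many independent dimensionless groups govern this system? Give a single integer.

3

Exponent matrix [Θ,M,L,I] × [X1,X2,X3,X4,X5,X6]:
  Θ: [ 2  1  1  1 -1  0]
  M: [ 0 -1 -1  0  0 -1]
  L: [-1  1 -1  0  0  1]
  I: [ 1  1 -1  1 -1  0]
Row reduction gives pivot columns X1,X2,X3; rank = 3
6 vars − rank 3 = 3 Π groups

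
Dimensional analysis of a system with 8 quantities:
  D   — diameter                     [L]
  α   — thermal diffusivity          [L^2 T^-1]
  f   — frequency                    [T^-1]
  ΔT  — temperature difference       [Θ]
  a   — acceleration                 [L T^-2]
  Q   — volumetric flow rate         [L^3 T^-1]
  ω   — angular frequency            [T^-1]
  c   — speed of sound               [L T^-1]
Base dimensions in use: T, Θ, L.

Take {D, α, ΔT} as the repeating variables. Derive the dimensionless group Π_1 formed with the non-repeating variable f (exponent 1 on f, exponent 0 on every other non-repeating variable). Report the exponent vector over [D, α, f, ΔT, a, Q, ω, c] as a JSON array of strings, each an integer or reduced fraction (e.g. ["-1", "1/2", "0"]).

Write exponents as rows T,Θ,L / cols D,α,f,ΔT,a,Q,ω,c:
  T: [ 0 -1 -1  0 -2 -1 -1 -1]
  Θ: [ 0  0  0  1  0  0  0  0]
  L: [ 1  2  0  0  1  3  0  1]
RREF → pivots at {D,α,ΔT} ⇒ r = 3
Repeat: D,α,ΔT; free: f,a,Q,ω,c
RREF:
  r0: [   1    0   -2    0   -3    1   -2   -1]
  r1: [   0    1    1    0    2    1    1    1]
  r2: [   0    0    0    1    0    0    0    0]
Fix exponent of f at 1, a at 0, Q at 0, ω at 0, c at 0; solve each RREF row for its pivot's exponent:
  r0: exp(D) + (-2)·1 = 0 ⇒ exp(D) = 2
  r1: exp(α) + (1)·1 = 0 ⇒ exp(α) = -1
  r2: exp(ΔT) + (0)·1 = 0 ⇒ exp(ΔT) = 0
Π_1 = D^2 · α^-1 · f

["2", "-1", "1", "0", "0", "0", "0", "0"]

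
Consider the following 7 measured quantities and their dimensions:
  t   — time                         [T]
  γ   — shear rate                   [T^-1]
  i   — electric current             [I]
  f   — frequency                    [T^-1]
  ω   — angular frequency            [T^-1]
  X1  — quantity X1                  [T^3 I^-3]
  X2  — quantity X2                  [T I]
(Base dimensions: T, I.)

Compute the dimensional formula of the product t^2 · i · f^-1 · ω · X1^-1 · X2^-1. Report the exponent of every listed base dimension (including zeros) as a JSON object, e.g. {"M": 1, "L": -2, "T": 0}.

Exponent matrix [T,I] × [t,γ,i,f,ω,X1,X2]:
  T: [ 1 -1  0 -1 -1  3  1]
  I: [ 0  0  1  0  0 -3  1]
  [T]: (2)·1+(1)·0+(-1)·-1+(1)·-1+(-1)·3+(-1)·1 = -2
  [I]: (2)·0+(1)·1+(-1)·0+(1)·0+(-1)·-3+(-1)·1 = 3
⇒ T^-2 I^3

{"T": -2, "I": 3}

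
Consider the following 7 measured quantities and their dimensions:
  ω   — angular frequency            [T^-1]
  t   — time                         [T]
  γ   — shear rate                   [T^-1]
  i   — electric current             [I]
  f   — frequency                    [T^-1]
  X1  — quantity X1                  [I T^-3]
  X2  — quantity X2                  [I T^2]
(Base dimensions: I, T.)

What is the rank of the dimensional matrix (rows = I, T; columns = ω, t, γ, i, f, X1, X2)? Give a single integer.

2

Exponent matrix [I,T] × [ω,t,γ,i,f,X1,X2]:
  I: [ 0  0  0  1  0  1  1]
  T: [-1  1 -1  0 -1 -3  2]
Echelon form has 2 nonzero rows (pivots: ω,i)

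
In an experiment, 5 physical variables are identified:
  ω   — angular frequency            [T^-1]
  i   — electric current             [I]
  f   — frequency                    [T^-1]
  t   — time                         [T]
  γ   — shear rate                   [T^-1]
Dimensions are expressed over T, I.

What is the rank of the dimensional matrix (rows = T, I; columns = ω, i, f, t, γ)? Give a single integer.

2

Dimensional matrix (T×I by ω×i×f×t×γ):
  T: [-1  0 -1  1 -1]
  I: [ 0  1  0  0  0]
RREF → pivots at {ω,i} ⇒ r = 2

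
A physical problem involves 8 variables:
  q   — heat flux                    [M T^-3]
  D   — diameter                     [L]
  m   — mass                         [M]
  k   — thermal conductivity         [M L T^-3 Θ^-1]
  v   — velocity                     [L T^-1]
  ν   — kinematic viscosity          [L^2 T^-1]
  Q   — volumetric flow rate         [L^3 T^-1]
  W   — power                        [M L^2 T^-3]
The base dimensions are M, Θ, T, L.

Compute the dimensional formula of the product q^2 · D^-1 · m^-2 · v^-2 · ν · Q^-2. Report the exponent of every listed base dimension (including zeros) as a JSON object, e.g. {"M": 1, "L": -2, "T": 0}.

Exponent matrix [M,Θ,T,L] × [q,D,m,k,v,ν,Q,W]:
  M: [ 1  0  1  1  0  0  0  1]
  Θ: [ 0  0  0 -1  0  0  0  0]
  T: [-3  0  0 -3 -1 -1 -1 -3]
  L: [ 0  1  0  1  1  2  3  2]
  [M]: (2)·1+(-1)·0+(-2)·1+(-2)·0+(1)·0+(-2)·0 = 0
  [Θ]: (2)·0+(-1)·0+(-2)·0+(-2)·0+(1)·0+(-2)·0 = 0
  [T]: (2)·-3+(-1)·0+(-2)·0+(-2)·-1+(1)·-1+(-2)·-1 = -3
  [L]: (2)·0+(-1)·1+(-2)·0+(-2)·1+(1)·2+(-2)·3 = -7
⇒ T^-3 L^-7

{"M": 0, "Θ": 0, "T": -3, "L": -7}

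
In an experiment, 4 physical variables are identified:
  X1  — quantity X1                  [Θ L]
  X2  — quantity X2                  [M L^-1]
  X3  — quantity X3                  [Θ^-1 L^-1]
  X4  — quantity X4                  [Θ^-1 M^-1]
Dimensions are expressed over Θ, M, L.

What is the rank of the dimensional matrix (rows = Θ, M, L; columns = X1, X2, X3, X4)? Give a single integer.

2

Write exponents as rows Θ,M,L / cols X1,X2,X3,X4:
  Θ: [ 1  0 -1 -1]
  M: [ 0  1  0 -1]
  L: [ 1 -1 -1  0]
Row reduction gives pivot columns X1,X2; rank = 2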